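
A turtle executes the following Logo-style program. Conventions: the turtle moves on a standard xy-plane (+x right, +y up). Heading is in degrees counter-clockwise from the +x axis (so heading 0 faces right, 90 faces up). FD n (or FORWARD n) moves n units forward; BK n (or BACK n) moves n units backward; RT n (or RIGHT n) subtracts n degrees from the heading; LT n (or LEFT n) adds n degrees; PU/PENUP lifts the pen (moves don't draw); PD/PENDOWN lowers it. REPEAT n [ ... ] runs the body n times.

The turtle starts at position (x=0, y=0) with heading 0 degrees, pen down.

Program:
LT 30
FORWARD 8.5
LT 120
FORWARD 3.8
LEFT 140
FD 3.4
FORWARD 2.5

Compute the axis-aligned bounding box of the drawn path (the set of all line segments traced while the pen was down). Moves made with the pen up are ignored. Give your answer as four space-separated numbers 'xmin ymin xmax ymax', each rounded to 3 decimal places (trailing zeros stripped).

Answer: 0 0 7.361 6.15

Derivation:
Executing turtle program step by step:
Start: pos=(0,0), heading=0, pen down
LT 30: heading 0 -> 30
FD 8.5: (0,0) -> (7.361,4.25) [heading=30, draw]
LT 120: heading 30 -> 150
FD 3.8: (7.361,4.25) -> (4.07,6.15) [heading=150, draw]
LT 140: heading 150 -> 290
FD 3.4: (4.07,6.15) -> (5.233,2.955) [heading=290, draw]
FD 2.5: (5.233,2.955) -> (6.088,0.606) [heading=290, draw]
Final: pos=(6.088,0.606), heading=290, 4 segment(s) drawn

Segment endpoints: x in {0, 4.07, 5.233, 6.088, 7.361}, y in {0, 0.606, 2.955, 4.25, 6.15}
xmin=0, ymin=0, xmax=7.361, ymax=6.15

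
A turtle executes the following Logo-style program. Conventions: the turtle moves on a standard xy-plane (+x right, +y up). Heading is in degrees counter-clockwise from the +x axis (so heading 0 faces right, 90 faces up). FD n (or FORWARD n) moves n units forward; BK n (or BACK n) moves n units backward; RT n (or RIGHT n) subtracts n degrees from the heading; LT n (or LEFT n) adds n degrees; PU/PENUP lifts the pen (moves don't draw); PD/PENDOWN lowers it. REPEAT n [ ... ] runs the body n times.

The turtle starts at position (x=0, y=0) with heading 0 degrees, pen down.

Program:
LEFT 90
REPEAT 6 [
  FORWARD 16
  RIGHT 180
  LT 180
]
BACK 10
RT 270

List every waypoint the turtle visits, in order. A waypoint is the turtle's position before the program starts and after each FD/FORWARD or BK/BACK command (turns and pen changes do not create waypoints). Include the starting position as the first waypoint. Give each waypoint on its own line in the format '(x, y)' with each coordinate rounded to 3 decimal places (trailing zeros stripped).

Executing turtle program step by step:
Start: pos=(0,0), heading=0, pen down
LT 90: heading 0 -> 90
REPEAT 6 [
  -- iteration 1/6 --
  FD 16: (0,0) -> (0,16) [heading=90, draw]
  RT 180: heading 90 -> 270
  LT 180: heading 270 -> 90
  -- iteration 2/6 --
  FD 16: (0,16) -> (0,32) [heading=90, draw]
  RT 180: heading 90 -> 270
  LT 180: heading 270 -> 90
  -- iteration 3/6 --
  FD 16: (0,32) -> (0,48) [heading=90, draw]
  RT 180: heading 90 -> 270
  LT 180: heading 270 -> 90
  -- iteration 4/6 --
  FD 16: (0,48) -> (0,64) [heading=90, draw]
  RT 180: heading 90 -> 270
  LT 180: heading 270 -> 90
  -- iteration 5/6 --
  FD 16: (0,64) -> (0,80) [heading=90, draw]
  RT 180: heading 90 -> 270
  LT 180: heading 270 -> 90
  -- iteration 6/6 --
  FD 16: (0,80) -> (0,96) [heading=90, draw]
  RT 180: heading 90 -> 270
  LT 180: heading 270 -> 90
]
BK 10: (0,96) -> (0,86) [heading=90, draw]
RT 270: heading 90 -> 180
Final: pos=(0,86), heading=180, 7 segment(s) drawn
Waypoints (8 total):
(0, 0)
(0, 16)
(0, 32)
(0, 48)
(0, 64)
(0, 80)
(0, 96)
(0, 86)

Answer: (0, 0)
(0, 16)
(0, 32)
(0, 48)
(0, 64)
(0, 80)
(0, 96)
(0, 86)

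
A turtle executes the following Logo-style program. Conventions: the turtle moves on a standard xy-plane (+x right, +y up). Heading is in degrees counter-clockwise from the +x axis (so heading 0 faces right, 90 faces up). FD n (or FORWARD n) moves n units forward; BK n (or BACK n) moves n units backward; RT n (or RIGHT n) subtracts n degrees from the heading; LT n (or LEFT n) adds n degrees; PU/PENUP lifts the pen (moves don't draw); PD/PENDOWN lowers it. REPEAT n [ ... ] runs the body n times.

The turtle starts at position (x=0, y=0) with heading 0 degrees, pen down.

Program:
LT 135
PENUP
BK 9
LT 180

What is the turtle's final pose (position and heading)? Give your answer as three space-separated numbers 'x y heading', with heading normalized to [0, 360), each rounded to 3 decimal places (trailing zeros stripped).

Answer: 6.364 -6.364 315

Derivation:
Executing turtle program step by step:
Start: pos=(0,0), heading=0, pen down
LT 135: heading 0 -> 135
PU: pen up
BK 9: (0,0) -> (6.364,-6.364) [heading=135, move]
LT 180: heading 135 -> 315
Final: pos=(6.364,-6.364), heading=315, 0 segment(s) drawn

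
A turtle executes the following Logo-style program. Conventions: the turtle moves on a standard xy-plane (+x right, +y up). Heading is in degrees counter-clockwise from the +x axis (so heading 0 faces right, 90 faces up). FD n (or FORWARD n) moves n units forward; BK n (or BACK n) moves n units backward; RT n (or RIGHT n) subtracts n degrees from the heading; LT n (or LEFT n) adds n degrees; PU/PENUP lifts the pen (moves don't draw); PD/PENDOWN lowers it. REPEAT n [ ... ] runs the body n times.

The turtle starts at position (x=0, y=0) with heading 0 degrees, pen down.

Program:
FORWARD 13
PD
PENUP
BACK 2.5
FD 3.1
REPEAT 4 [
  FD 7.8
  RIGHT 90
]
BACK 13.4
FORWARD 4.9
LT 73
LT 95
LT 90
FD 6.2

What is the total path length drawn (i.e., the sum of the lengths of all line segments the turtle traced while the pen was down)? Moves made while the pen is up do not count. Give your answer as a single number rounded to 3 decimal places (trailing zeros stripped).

Executing turtle program step by step:
Start: pos=(0,0), heading=0, pen down
FD 13: (0,0) -> (13,0) [heading=0, draw]
PD: pen down
PU: pen up
BK 2.5: (13,0) -> (10.5,0) [heading=0, move]
FD 3.1: (10.5,0) -> (13.6,0) [heading=0, move]
REPEAT 4 [
  -- iteration 1/4 --
  FD 7.8: (13.6,0) -> (21.4,0) [heading=0, move]
  RT 90: heading 0 -> 270
  -- iteration 2/4 --
  FD 7.8: (21.4,0) -> (21.4,-7.8) [heading=270, move]
  RT 90: heading 270 -> 180
  -- iteration 3/4 --
  FD 7.8: (21.4,-7.8) -> (13.6,-7.8) [heading=180, move]
  RT 90: heading 180 -> 90
  -- iteration 4/4 --
  FD 7.8: (13.6,-7.8) -> (13.6,0) [heading=90, move]
  RT 90: heading 90 -> 0
]
BK 13.4: (13.6,0) -> (0.2,0) [heading=0, move]
FD 4.9: (0.2,0) -> (5.1,0) [heading=0, move]
LT 73: heading 0 -> 73
LT 95: heading 73 -> 168
LT 90: heading 168 -> 258
FD 6.2: (5.1,0) -> (3.811,-6.065) [heading=258, move]
Final: pos=(3.811,-6.065), heading=258, 1 segment(s) drawn

Segment lengths:
  seg 1: (0,0) -> (13,0), length = 13
Total = 13

Answer: 13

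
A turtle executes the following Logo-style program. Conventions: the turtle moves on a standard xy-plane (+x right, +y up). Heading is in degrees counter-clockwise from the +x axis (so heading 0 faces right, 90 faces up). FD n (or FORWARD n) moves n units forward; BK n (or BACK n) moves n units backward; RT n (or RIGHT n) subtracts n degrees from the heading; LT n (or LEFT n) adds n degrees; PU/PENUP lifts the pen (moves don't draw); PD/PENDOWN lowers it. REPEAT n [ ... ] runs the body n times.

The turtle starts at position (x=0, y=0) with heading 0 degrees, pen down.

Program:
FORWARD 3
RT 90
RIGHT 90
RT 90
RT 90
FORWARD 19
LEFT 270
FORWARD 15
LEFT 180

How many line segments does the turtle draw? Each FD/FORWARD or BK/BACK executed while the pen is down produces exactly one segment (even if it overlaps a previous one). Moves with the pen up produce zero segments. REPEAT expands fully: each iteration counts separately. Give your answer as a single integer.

Executing turtle program step by step:
Start: pos=(0,0), heading=0, pen down
FD 3: (0,0) -> (3,0) [heading=0, draw]
RT 90: heading 0 -> 270
RT 90: heading 270 -> 180
RT 90: heading 180 -> 90
RT 90: heading 90 -> 0
FD 19: (3,0) -> (22,0) [heading=0, draw]
LT 270: heading 0 -> 270
FD 15: (22,0) -> (22,-15) [heading=270, draw]
LT 180: heading 270 -> 90
Final: pos=(22,-15), heading=90, 3 segment(s) drawn
Segments drawn: 3

Answer: 3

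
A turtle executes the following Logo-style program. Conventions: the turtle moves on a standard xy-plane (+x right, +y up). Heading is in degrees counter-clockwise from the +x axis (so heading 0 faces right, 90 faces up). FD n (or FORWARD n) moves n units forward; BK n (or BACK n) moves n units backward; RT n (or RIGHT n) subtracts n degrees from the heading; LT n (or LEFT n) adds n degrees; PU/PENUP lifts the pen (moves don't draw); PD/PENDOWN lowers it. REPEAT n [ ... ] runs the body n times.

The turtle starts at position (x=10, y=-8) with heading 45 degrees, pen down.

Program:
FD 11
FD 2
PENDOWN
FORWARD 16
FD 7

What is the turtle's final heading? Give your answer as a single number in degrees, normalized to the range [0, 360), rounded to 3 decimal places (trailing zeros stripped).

Executing turtle program step by step:
Start: pos=(10,-8), heading=45, pen down
FD 11: (10,-8) -> (17.778,-0.222) [heading=45, draw]
FD 2: (17.778,-0.222) -> (19.192,1.192) [heading=45, draw]
PD: pen down
FD 16: (19.192,1.192) -> (30.506,12.506) [heading=45, draw]
FD 7: (30.506,12.506) -> (35.456,17.456) [heading=45, draw]
Final: pos=(35.456,17.456), heading=45, 4 segment(s) drawn

Answer: 45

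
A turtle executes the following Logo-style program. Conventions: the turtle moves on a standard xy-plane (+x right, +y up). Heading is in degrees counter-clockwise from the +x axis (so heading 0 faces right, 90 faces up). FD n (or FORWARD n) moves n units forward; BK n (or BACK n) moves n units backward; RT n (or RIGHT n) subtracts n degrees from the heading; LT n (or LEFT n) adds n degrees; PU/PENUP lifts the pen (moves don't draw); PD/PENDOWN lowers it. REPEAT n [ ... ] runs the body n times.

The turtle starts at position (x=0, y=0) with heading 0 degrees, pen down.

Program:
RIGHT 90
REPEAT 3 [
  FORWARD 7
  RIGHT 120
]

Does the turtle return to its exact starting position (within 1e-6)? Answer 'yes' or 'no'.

Executing turtle program step by step:
Start: pos=(0,0), heading=0, pen down
RT 90: heading 0 -> 270
REPEAT 3 [
  -- iteration 1/3 --
  FD 7: (0,0) -> (0,-7) [heading=270, draw]
  RT 120: heading 270 -> 150
  -- iteration 2/3 --
  FD 7: (0,-7) -> (-6.062,-3.5) [heading=150, draw]
  RT 120: heading 150 -> 30
  -- iteration 3/3 --
  FD 7: (-6.062,-3.5) -> (0,0) [heading=30, draw]
  RT 120: heading 30 -> 270
]
Final: pos=(0,0), heading=270, 3 segment(s) drawn

Start position: (0, 0)
Final position: (0, 0)
Distance = 0; < 1e-6 -> CLOSED

Answer: yes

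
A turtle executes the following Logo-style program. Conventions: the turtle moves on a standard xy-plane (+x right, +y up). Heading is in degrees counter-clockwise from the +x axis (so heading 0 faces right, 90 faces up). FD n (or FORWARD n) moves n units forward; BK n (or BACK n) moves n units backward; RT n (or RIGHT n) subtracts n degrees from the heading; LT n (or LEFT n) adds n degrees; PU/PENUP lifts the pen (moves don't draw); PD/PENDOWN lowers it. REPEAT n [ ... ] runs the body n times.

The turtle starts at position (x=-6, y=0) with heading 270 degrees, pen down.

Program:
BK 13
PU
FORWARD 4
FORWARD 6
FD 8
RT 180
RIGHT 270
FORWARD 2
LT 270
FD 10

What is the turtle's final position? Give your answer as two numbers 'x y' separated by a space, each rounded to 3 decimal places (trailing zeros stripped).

Answer: -8 5

Derivation:
Executing turtle program step by step:
Start: pos=(-6,0), heading=270, pen down
BK 13: (-6,0) -> (-6,13) [heading=270, draw]
PU: pen up
FD 4: (-6,13) -> (-6,9) [heading=270, move]
FD 6: (-6,9) -> (-6,3) [heading=270, move]
FD 8: (-6,3) -> (-6,-5) [heading=270, move]
RT 180: heading 270 -> 90
RT 270: heading 90 -> 180
FD 2: (-6,-5) -> (-8,-5) [heading=180, move]
LT 270: heading 180 -> 90
FD 10: (-8,-5) -> (-8,5) [heading=90, move]
Final: pos=(-8,5), heading=90, 1 segment(s) drawn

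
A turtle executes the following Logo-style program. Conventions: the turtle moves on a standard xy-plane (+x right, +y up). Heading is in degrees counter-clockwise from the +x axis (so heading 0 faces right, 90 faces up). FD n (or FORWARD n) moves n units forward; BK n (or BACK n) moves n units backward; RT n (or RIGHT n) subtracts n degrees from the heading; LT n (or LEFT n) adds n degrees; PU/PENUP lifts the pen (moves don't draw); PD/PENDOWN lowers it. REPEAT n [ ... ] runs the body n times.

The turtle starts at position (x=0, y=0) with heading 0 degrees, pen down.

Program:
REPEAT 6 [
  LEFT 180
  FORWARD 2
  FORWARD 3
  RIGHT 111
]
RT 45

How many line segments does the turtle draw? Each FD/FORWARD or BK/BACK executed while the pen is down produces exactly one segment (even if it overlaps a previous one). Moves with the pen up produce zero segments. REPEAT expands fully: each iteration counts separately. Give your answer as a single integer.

Answer: 12

Derivation:
Executing turtle program step by step:
Start: pos=(0,0), heading=0, pen down
REPEAT 6 [
  -- iteration 1/6 --
  LT 180: heading 0 -> 180
  FD 2: (0,0) -> (-2,0) [heading=180, draw]
  FD 3: (-2,0) -> (-5,0) [heading=180, draw]
  RT 111: heading 180 -> 69
  -- iteration 2/6 --
  LT 180: heading 69 -> 249
  FD 2: (-5,0) -> (-5.717,-1.867) [heading=249, draw]
  FD 3: (-5.717,-1.867) -> (-6.792,-4.668) [heading=249, draw]
  RT 111: heading 249 -> 138
  -- iteration 3/6 --
  LT 180: heading 138 -> 318
  FD 2: (-6.792,-4.668) -> (-5.306,-6.006) [heading=318, draw]
  FD 3: (-5.306,-6.006) -> (-3.076,-8.014) [heading=318, draw]
  RT 111: heading 318 -> 207
  -- iteration 4/6 --
  LT 180: heading 207 -> 27
  FD 2: (-3.076,-8.014) -> (-1.294,-7.106) [heading=27, draw]
  FD 3: (-1.294,-7.106) -> (1.379,-5.744) [heading=27, draw]
  RT 111: heading 27 -> 276
  -- iteration 5/6 --
  LT 180: heading 276 -> 96
  FD 2: (1.379,-5.744) -> (1.17,-3.755) [heading=96, draw]
  FD 3: (1.17,-3.755) -> (0.856,-0.771) [heading=96, draw]
  RT 111: heading 96 -> 345
  -- iteration 6/6 --
  LT 180: heading 345 -> 165
  FD 2: (0.856,-0.771) -> (-1.076,-0.253) [heading=165, draw]
  FD 3: (-1.076,-0.253) -> (-3.973,0.523) [heading=165, draw]
  RT 111: heading 165 -> 54
]
RT 45: heading 54 -> 9
Final: pos=(-3.973,0.523), heading=9, 12 segment(s) drawn
Segments drawn: 12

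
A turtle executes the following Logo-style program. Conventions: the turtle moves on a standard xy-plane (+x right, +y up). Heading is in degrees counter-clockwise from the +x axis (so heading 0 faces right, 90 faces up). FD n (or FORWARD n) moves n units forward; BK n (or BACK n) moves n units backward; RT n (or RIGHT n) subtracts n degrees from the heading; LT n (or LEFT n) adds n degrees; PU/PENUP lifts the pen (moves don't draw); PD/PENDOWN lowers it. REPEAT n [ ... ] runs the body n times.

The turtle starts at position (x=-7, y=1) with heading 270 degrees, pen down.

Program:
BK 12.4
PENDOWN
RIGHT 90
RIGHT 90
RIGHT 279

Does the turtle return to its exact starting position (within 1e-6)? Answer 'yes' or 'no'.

Answer: no

Derivation:
Executing turtle program step by step:
Start: pos=(-7,1), heading=270, pen down
BK 12.4: (-7,1) -> (-7,13.4) [heading=270, draw]
PD: pen down
RT 90: heading 270 -> 180
RT 90: heading 180 -> 90
RT 279: heading 90 -> 171
Final: pos=(-7,13.4), heading=171, 1 segment(s) drawn

Start position: (-7, 1)
Final position: (-7, 13.4)
Distance = 12.4; >= 1e-6 -> NOT closed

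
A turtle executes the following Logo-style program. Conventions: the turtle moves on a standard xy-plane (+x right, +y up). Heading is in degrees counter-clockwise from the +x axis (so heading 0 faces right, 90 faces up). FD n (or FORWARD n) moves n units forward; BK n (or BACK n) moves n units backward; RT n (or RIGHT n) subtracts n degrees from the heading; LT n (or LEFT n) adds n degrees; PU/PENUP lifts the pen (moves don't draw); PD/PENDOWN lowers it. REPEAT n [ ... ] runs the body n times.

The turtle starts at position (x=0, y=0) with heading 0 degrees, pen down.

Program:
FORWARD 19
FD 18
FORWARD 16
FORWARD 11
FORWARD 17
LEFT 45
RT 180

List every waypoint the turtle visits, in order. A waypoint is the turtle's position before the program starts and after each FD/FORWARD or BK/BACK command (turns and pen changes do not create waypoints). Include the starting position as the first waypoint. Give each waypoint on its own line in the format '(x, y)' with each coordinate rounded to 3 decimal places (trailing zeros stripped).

Answer: (0, 0)
(19, 0)
(37, 0)
(53, 0)
(64, 0)
(81, 0)

Derivation:
Executing turtle program step by step:
Start: pos=(0,0), heading=0, pen down
FD 19: (0,0) -> (19,0) [heading=0, draw]
FD 18: (19,0) -> (37,0) [heading=0, draw]
FD 16: (37,0) -> (53,0) [heading=0, draw]
FD 11: (53,0) -> (64,0) [heading=0, draw]
FD 17: (64,0) -> (81,0) [heading=0, draw]
LT 45: heading 0 -> 45
RT 180: heading 45 -> 225
Final: pos=(81,0), heading=225, 5 segment(s) drawn
Waypoints (6 total):
(0, 0)
(19, 0)
(37, 0)
(53, 0)
(64, 0)
(81, 0)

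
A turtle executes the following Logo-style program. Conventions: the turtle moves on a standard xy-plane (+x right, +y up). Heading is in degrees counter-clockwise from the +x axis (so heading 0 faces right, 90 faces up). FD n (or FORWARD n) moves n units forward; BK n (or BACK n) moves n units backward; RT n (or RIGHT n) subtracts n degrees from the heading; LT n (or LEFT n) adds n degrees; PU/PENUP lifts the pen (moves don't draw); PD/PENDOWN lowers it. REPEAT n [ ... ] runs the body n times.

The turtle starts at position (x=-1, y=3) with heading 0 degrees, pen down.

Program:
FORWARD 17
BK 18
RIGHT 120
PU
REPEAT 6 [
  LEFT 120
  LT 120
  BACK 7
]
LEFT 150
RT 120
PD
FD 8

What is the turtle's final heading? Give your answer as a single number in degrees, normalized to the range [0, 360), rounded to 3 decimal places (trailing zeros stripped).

Executing turtle program step by step:
Start: pos=(-1,3), heading=0, pen down
FD 17: (-1,3) -> (16,3) [heading=0, draw]
BK 18: (16,3) -> (-2,3) [heading=0, draw]
RT 120: heading 0 -> 240
PU: pen up
REPEAT 6 [
  -- iteration 1/6 --
  LT 120: heading 240 -> 0
  LT 120: heading 0 -> 120
  BK 7: (-2,3) -> (1.5,-3.062) [heading=120, move]
  -- iteration 2/6 --
  LT 120: heading 120 -> 240
  LT 120: heading 240 -> 0
  BK 7: (1.5,-3.062) -> (-5.5,-3.062) [heading=0, move]
  -- iteration 3/6 --
  LT 120: heading 0 -> 120
  LT 120: heading 120 -> 240
  BK 7: (-5.5,-3.062) -> (-2,3) [heading=240, move]
  -- iteration 4/6 --
  LT 120: heading 240 -> 0
  LT 120: heading 0 -> 120
  BK 7: (-2,3) -> (1.5,-3.062) [heading=120, move]
  -- iteration 5/6 --
  LT 120: heading 120 -> 240
  LT 120: heading 240 -> 0
  BK 7: (1.5,-3.062) -> (-5.5,-3.062) [heading=0, move]
  -- iteration 6/6 --
  LT 120: heading 0 -> 120
  LT 120: heading 120 -> 240
  BK 7: (-5.5,-3.062) -> (-2,3) [heading=240, move]
]
LT 150: heading 240 -> 30
RT 120: heading 30 -> 270
PD: pen down
FD 8: (-2,3) -> (-2,-5) [heading=270, draw]
Final: pos=(-2,-5), heading=270, 3 segment(s) drawn

Answer: 270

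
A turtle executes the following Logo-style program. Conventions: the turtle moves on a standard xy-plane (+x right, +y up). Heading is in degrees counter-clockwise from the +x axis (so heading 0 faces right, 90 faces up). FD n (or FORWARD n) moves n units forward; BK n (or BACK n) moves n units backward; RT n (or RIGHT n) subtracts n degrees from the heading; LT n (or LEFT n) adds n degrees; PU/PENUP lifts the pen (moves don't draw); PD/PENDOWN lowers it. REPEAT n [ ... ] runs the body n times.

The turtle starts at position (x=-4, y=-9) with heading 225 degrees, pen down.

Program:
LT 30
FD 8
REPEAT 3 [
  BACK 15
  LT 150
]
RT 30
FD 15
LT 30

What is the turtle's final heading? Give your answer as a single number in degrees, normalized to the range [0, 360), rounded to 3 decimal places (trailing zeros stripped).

Answer: 345

Derivation:
Executing turtle program step by step:
Start: pos=(-4,-9), heading=225, pen down
LT 30: heading 225 -> 255
FD 8: (-4,-9) -> (-6.071,-16.727) [heading=255, draw]
REPEAT 3 [
  -- iteration 1/3 --
  BK 15: (-6.071,-16.727) -> (-2.188,-2.239) [heading=255, draw]
  LT 150: heading 255 -> 45
  -- iteration 2/3 --
  BK 15: (-2.188,-2.239) -> (-12.795,-12.845) [heading=45, draw]
  LT 150: heading 45 -> 195
  -- iteration 3/3 --
  BK 15: (-12.795,-12.845) -> (1.694,-8.963) [heading=195, draw]
  LT 150: heading 195 -> 345
]
RT 30: heading 345 -> 315
FD 15: (1.694,-8.963) -> (12.301,-19.569) [heading=315, draw]
LT 30: heading 315 -> 345
Final: pos=(12.301,-19.569), heading=345, 5 segment(s) drawn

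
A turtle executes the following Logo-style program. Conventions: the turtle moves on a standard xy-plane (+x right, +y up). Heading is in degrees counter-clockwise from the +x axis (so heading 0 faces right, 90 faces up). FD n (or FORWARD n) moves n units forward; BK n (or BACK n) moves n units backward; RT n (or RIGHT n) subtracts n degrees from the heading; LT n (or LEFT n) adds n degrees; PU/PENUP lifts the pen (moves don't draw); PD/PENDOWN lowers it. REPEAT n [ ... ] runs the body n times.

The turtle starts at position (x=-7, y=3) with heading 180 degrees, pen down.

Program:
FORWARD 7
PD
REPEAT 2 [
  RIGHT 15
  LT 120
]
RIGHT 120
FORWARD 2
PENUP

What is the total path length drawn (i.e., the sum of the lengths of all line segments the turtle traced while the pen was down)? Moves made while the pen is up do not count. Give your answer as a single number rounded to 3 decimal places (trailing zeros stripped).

Answer: 9

Derivation:
Executing turtle program step by step:
Start: pos=(-7,3), heading=180, pen down
FD 7: (-7,3) -> (-14,3) [heading=180, draw]
PD: pen down
REPEAT 2 [
  -- iteration 1/2 --
  RT 15: heading 180 -> 165
  LT 120: heading 165 -> 285
  -- iteration 2/2 --
  RT 15: heading 285 -> 270
  LT 120: heading 270 -> 30
]
RT 120: heading 30 -> 270
FD 2: (-14,3) -> (-14,1) [heading=270, draw]
PU: pen up
Final: pos=(-14,1), heading=270, 2 segment(s) drawn

Segment lengths:
  seg 1: (-7,3) -> (-14,3), length = 7
  seg 2: (-14,3) -> (-14,1), length = 2
Total = 9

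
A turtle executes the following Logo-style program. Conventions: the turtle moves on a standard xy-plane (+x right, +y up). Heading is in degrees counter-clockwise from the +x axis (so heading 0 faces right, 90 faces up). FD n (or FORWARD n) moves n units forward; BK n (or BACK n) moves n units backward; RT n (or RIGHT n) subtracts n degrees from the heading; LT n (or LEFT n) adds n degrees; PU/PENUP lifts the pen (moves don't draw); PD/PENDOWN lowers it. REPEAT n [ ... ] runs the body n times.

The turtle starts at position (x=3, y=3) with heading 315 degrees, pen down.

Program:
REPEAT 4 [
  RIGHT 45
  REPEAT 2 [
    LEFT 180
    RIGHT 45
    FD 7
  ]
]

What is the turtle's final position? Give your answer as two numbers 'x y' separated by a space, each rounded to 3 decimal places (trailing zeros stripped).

Answer: 3 8.799

Derivation:
Executing turtle program step by step:
Start: pos=(3,3), heading=315, pen down
REPEAT 4 [
  -- iteration 1/4 --
  RT 45: heading 315 -> 270
  REPEAT 2 [
    -- iteration 1/2 --
    LT 180: heading 270 -> 90
    RT 45: heading 90 -> 45
    FD 7: (3,3) -> (7.95,7.95) [heading=45, draw]
    -- iteration 2/2 --
    LT 180: heading 45 -> 225
    RT 45: heading 225 -> 180
    FD 7: (7.95,7.95) -> (0.95,7.95) [heading=180, draw]
  ]
  -- iteration 2/4 --
  RT 45: heading 180 -> 135
  REPEAT 2 [
    -- iteration 1/2 --
    LT 180: heading 135 -> 315
    RT 45: heading 315 -> 270
    FD 7: (0.95,7.95) -> (0.95,0.95) [heading=270, draw]
    -- iteration 2/2 --
    LT 180: heading 270 -> 90
    RT 45: heading 90 -> 45
    FD 7: (0.95,0.95) -> (5.899,5.899) [heading=45, draw]
  ]
  -- iteration 3/4 --
  RT 45: heading 45 -> 0
  REPEAT 2 [
    -- iteration 1/2 --
    LT 180: heading 0 -> 180
    RT 45: heading 180 -> 135
    FD 7: (5.899,5.899) -> (0.95,10.849) [heading=135, draw]
    -- iteration 2/2 --
    LT 180: heading 135 -> 315
    RT 45: heading 315 -> 270
    FD 7: (0.95,10.849) -> (0.95,3.849) [heading=270, draw]
  ]
  -- iteration 4/4 --
  RT 45: heading 270 -> 225
  REPEAT 2 [
    -- iteration 1/2 --
    LT 180: heading 225 -> 45
    RT 45: heading 45 -> 0
    FD 7: (0.95,3.849) -> (7.95,3.849) [heading=0, draw]
    -- iteration 2/2 --
    LT 180: heading 0 -> 180
    RT 45: heading 180 -> 135
    FD 7: (7.95,3.849) -> (3,8.799) [heading=135, draw]
  ]
]
Final: pos=(3,8.799), heading=135, 8 segment(s) drawn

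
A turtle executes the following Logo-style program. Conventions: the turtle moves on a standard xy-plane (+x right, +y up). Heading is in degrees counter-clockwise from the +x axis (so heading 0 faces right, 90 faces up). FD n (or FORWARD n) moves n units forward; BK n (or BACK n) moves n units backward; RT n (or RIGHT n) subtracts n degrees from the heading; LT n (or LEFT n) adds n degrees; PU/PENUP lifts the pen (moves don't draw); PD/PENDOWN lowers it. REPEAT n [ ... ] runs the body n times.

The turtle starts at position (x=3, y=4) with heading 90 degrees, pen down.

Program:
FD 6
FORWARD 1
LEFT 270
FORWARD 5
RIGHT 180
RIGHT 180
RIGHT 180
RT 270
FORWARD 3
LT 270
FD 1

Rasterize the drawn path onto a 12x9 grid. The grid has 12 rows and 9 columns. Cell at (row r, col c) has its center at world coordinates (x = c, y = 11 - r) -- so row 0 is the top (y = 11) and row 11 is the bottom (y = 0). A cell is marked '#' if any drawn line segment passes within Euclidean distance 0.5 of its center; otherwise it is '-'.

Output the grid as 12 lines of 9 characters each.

Segment 0: (3,4) -> (3,10)
Segment 1: (3,10) -> (3,11)
Segment 2: (3,11) -> (8,11)
Segment 3: (8,11) -> (8,8)
Segment 4: (8,8) -> (7,8)

Answer: ---######
---#----#
---#----#
---#---##
---#-----
---#-----
---#-----
---#-----
---------
---------
---------
---------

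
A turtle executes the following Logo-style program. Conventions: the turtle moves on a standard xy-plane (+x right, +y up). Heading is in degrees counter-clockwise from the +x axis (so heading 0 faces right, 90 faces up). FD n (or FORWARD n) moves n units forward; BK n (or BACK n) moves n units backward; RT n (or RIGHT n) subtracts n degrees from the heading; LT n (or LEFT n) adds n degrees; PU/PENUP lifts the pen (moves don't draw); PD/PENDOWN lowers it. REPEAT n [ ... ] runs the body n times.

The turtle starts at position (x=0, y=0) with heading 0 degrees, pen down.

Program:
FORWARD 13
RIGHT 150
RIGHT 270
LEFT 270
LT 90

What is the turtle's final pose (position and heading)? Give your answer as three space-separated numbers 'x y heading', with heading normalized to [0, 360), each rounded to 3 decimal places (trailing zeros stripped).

Answer: 13 0 300

Derivation:
Executing turtle program step by step:
Start: pos=(0,0), heading=0, pen down
FD 13: (0,0) -> (13,0) [heading=0, draw]
RT 150: heading 0 -> 210
RT 270: heading 210 -> 300
LT 270: heading 300 -> 210
LT 90: heading 210 -> 300
Final: pos=(13,0), heading=300, 1 segment(s) drawn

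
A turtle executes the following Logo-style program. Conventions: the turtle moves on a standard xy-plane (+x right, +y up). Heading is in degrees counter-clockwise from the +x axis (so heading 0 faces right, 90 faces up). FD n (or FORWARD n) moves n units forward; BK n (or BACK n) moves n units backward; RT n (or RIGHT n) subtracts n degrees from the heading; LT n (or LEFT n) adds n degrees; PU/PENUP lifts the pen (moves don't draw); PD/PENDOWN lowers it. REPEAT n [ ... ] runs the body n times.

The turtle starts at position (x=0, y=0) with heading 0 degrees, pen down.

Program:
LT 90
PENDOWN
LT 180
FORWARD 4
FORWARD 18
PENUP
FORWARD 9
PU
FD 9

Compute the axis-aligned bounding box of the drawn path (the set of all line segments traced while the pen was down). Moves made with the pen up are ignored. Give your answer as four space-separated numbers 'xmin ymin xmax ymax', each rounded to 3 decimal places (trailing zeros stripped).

Answer: 0 -22 0 0

Derivation:
Executing turtle program step by step:
Start: pos=(0,0), heading=0, pen down
LT 90: heading 0 -> 90
PD: pen down
LT 180: heading 90 -> 270
FD 4: (0,0) -> (0,-4) [heading=270, draw]
FD 18: (0,-4) -> (0,-22) [heading=270, draw]
PU: pen up
FD 9: (0,-22) -> (0,-31) [heading=270, move]
PU: pen up
FD 9: (0,-31) -> (0,-40) [heading=270, move]
Final: pos=(0,-40), heading=270, 2 segment(s) drawn

Segment endpoints: x in {0, 0, 0}, y in {-22, -4, 0}
xmin=0, ymin=-22, xmax=0, ymax=0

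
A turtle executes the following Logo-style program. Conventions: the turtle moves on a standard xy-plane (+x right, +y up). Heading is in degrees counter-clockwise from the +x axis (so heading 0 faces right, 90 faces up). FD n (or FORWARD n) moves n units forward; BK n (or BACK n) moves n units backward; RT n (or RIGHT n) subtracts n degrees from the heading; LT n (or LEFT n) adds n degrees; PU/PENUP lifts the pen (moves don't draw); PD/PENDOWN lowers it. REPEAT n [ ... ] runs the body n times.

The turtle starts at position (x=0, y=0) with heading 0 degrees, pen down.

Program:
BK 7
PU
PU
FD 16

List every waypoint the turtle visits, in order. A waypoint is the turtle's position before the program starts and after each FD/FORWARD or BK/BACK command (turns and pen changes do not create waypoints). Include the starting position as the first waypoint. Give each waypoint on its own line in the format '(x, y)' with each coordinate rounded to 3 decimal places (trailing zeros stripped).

Executing turtle program step by step:
Start: pos=(0,0), heading=0, pen down
BK 7: (0,0) -> (-7,0) [heading=0, draw]
PU: pen up
PU: pen up
FD 16: (-7,0) -> (9,0) [heading=0, move]
Final: pos=(9,0), heading=0, 1 segment(s) drawn
Waypoints (3 total):
(0, 0)
(-7, 0)
(9, 0)

Answer: (0, 0)
(-7, 0)
(9, 0)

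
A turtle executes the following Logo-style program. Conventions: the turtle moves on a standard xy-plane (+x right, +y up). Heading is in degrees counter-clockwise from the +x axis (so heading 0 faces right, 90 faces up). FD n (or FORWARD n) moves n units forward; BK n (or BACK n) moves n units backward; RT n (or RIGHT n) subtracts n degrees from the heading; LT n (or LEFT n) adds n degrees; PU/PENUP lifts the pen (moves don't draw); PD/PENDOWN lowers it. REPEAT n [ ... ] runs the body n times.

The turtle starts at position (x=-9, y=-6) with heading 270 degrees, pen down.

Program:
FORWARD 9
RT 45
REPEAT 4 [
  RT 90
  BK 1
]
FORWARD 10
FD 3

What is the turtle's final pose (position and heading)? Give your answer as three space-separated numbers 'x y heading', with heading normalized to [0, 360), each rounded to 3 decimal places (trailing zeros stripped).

Executing turtle program step by step:
Start: pos=(-9,-6), heading=270, pen down
FD 9: (-9,-6) -> (-9,-15) [heading=270, draw]
RT 45: heading 270 -> 225
REPEAT 4 [
  -- iteration 1/4 --
  RT 90: heading 225 -> 135
  BK 1: (-9,-15) -> (-8.293,-15.707) [heading=135, draw]
  -- iteration 2/4 --
  RT 90: heading 135 -> 45
  BK 1: (-8.293,-15.707) -> (-9,-16.414) [heading=45, draw]
  -- iteration 3/4 --
  RT 90: heading 45 -> 315
  BK 1: (-9,-16.414) -> (-9.707,-15.707) [heading=315, draw]
  -- iteration 4/4 --
  RT 90: heading 315 -> 225
  BK 1: (-9.707,-15.707) -> (-9,-15) [heading=225, draw]
]
FD 10: (-9,-15) -> (-16.071,-22.071) [heading=225, draw]
FD 3: (-16.071,-22.071) -> (-18.192,-24.192) [heading=225, draw]
Final: pos=(-18.192,-24.192), heading=225, 7 segment(s) drawn

Answer: -18.192 -24.192 225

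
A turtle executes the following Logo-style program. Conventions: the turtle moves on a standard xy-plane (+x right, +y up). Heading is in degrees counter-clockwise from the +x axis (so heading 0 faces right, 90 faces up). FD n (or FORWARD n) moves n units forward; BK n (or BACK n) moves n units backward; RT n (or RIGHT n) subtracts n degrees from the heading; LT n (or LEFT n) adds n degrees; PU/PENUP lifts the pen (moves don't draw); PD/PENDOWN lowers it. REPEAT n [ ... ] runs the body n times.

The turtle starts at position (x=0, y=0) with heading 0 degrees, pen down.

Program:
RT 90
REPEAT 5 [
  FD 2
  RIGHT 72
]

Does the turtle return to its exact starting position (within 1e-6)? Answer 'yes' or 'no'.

Executing turtle program step by step:
Start: pos=(0,0), heading=0, pen down
RT 90: heading 0 -> 270
REPEAT 5 [
  -- iteration 1/5 --
  FD 2: (0,0) -> (0,-2) [heading=270, draw]
  RT 72: heading 270 -> 198
  -- iteration 2/5 --
  FD 2: (0,-2) -> (-1.902,-2.618) [heading=198, draw]
  RT 72: heading 198 -> 126
  -- iteration 3/5 --
  FD 2: (-1.902,-2.618) -> (-3.078,-1) [heading=126, draw]
  RT 72: heading 126 -> 54
  -- iteration 4/5 --
  FD 2: (-3.078,-1) -> (-1.902,0.618) [heading=54, draw]
  RT 72: heading 54 -> 342
  -- iteration 5/5 --
  FD 2: (-1.902,0.618) -> (0,0) [heading=342, draw]
  RT 72: heading 342 -> 270
]
Final: pos=(0,0), heading=270, 5 segment(s) drawn

Start position: (0, 0)
Final position: (0, 0)
Distance = 0; < 1e-6 -> CLOSED

Answer: yes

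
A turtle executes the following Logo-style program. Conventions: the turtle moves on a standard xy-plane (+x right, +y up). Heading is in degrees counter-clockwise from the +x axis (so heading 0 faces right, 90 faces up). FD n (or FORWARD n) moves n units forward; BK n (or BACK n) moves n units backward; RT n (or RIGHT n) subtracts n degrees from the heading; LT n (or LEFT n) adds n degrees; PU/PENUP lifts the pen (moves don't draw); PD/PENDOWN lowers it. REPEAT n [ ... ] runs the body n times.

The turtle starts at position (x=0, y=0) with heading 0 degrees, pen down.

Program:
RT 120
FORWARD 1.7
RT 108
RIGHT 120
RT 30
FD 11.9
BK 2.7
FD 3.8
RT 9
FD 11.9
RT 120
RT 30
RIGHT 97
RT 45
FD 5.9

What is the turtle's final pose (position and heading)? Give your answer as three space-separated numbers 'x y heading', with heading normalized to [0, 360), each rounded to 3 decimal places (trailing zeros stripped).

Executing turtle program step by step:
Start: pos=(0,0), heading=0, pen down
RT 120: heading 0 -> 240
FD 1.7: (0,0) -> (-0.85,-1.472) [heading=240, draw]
RT 108: heading 240 -> 132
RT 120: heading 132 -> 12
RT 30: heading 12 -> 342
FD 11.9: (-0.85,-1.472) -> (10.468,-5.15) [heading=342, draw]
BK 2.7: (10.468,-5.15) -> (7.9,-4.315) [heading=342, draw]
FD 3.8: (7.9,-4.315) -> (11.514,-5.489) [heading=342, draw]
RT 9: heading 342 -> 333
FD 11.9: (11.514,-5.489) -> (22.117,-10.892) [heading=333, draw]
RT 120: heading 333 -> 213
RT 30: heading 213 -> 183
RT 97: heading 183 -> 86
RT 45: heading 86 -> 41
FD 5.9: (22.117,-10.892) -> (26.569,-7.021) [heading=41, draw]
Final: pos=(26.569,-7.021), heading=41, 6 segment(s) drawn

Answer: 26.569 -7.021 41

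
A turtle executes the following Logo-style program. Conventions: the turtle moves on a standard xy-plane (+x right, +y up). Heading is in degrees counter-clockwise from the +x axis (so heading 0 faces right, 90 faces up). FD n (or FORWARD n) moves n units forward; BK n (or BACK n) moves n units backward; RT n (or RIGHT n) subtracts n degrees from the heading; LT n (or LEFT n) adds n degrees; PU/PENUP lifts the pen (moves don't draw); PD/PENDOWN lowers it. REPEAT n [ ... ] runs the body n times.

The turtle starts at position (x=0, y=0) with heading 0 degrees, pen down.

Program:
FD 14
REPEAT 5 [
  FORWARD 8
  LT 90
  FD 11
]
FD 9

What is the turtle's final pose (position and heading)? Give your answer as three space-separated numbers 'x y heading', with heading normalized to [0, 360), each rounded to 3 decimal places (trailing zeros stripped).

Executing turtle program step by step:
Start: pos=(0,0), heading=0, pen down
FD 14: (0,0) -> (14,0) [heading=0, draw]
REPEAT 5 [
  -- iteration 1/5 --
  FD 8: (14,0) -> (22,0) [heading=0, draw]
  LT 90: heading 0 -> 90
  FD 11: (22,0) -> (22,11) [heading=90, draw]
  -- iteration 2/5 --
  FD 8: (22,11) -> (22,19) [heading=90, draw]
  LT 90: heading 90 -> 180
  FD 11: (22,19) -> (11,19) [heading=180, draw]
  -- iteration 3/5 --
  FD 8: (11,19) -> (3,19) [heading=180, draw]
  LT 90: heading 180 -> 270
  FD 11: (3,19) -> (3,8) [heading=270, draw]
  -- iteration 4/5 --
  FD 8: (3,8) -> (3,0) [heading=270, draw]
  LT 90: heading 270 -> 0
  FD 11: (3,0) -> (14,0) [heading=0, draw]
  -- iteration 5/5 --
  FD 8: (14,0) -> (22,0) [heading=0, draw]
  LT 90: heading 0 -> 90
  FD 11: (22,0) -> (22,11) [heading=90, draw]
]
FD 9: (22,11) -> (22,20) [heading=90, draw]
Final: pos=(22,20), heading=90, 12 segment(s) drawn

Answer: 22 20 90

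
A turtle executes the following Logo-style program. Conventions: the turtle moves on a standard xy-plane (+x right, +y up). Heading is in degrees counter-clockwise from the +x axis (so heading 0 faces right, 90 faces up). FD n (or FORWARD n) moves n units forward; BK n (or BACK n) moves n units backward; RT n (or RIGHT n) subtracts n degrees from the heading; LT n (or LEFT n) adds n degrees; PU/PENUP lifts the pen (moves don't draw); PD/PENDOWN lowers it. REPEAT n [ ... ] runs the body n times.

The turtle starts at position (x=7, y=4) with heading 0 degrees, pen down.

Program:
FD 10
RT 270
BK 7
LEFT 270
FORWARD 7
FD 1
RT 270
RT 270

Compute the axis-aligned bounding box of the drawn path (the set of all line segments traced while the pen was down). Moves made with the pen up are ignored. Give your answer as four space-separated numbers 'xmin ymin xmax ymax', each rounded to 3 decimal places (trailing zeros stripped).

Executing turtle program step by step:
Start: pos=(7,4), heading=0, pen down
FD 10: (7,4) -> (17,4) [heading=0, draw]
RT 270: heading 0 -> 90
BK 7: (17,4) -> (17,-3) [heading=90, draw]
LT 270: heading 90 -> 0
FD 7: (17,-3) -> (24,-3) [heading=0, draw]
FD 1: (24,-3) -> (25,-3) [heading=0, draw]
RT 270: heading 0 -> 90
RT 270: heading 90 -> 180
Final: pos=(25,-3), heading=180, 4 segment(s) drawn

Segment endpoints: x in {7, 17, 24, 25}, y in {-3, 4}
xmin=7, ymin=-3, xmax=25, ymax=4

Answer: 7 -3 25 4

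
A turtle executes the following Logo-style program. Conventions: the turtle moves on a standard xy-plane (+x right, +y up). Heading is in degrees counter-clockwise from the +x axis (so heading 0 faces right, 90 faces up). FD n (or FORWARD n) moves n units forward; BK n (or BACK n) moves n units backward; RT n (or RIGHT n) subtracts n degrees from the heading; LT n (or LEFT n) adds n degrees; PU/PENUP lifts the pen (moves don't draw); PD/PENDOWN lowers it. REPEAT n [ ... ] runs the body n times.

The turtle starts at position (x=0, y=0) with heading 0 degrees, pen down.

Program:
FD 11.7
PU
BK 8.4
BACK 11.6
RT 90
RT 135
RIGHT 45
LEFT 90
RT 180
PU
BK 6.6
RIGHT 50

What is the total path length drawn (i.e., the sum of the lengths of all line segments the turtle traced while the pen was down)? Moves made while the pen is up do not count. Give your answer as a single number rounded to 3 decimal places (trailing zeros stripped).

Executing turtle program step by step:
Start: pos=(0,0), heading=0, pen down
FD 11.7: (0,0) -> (11.7,0) [heading=0, draw]
PU: pen up
BK 8.4: (11.7,0) -> (3.3,0) [heading=0, move]
BK 11.6: (3.3,0) -> (-8.3,0) [heading=0, move]
RT 90: heading 0 -> 270
RT 135: heading 270 -> 135
RT 45: heading 135 -> 90
LT 90: heading 90 -> 180
RT 180: heading 180 -> 0
PU: pen up
BK 6.6: (-8.3,0) -> (-14.9,0) [heading=0, move]
RT 50: heading 0 -> 310
Final: pos=(-14.9,0), heading=310, 1 segment(s) drawn

Segment lengths:
  seg 1: (0,0) -> (11.7,0), length = 11.7
Total = 11.7

Answer: 11.7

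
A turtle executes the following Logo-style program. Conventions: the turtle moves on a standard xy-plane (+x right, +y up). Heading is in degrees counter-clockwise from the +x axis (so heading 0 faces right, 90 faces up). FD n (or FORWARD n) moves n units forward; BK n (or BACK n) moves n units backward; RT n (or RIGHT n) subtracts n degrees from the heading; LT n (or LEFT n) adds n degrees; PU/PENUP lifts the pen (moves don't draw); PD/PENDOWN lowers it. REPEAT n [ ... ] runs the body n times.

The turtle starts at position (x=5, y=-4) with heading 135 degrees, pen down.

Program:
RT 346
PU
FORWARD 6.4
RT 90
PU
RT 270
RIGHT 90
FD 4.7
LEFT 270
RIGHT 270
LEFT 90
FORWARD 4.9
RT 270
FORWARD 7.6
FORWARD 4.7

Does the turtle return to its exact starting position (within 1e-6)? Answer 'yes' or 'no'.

Answer: no

Derivation:
Executing turtle program step by step:
Start: pos=(5,-4), heading=135, pen down
RT 346: heading 135 -> 149
PU: pen up
FD 6.4: (5,-4) -> (-0.486,-0.704) [heading=149, move]
RT 90: heading 149 -> 59
PU: pen up
RT 270: heading 59 -> 149
RT 90: heading 149 -> 59
FD 4.7: (-0.486,-0.704) -> (1.935,3.325) [heading=59, move]
LT 270: heading 59 -> 329
RT 270: heading 329 -> 59
LT 90: heading 59 -> 149
FD 4.9: (1.935,3.325) -> (-2.265,5.849) [heading=149, move]
RT 270: heading 149 -> 239
FD 7.6: (-2.265,5.849) -> (-6.18,-0.666) [heading=239, move]
FD 4.7: (-6.18,-0.666) -> (-8.6,-4.695) [heading=239, move]
Final: pos=(-8.6,-4.695), heading=239, 0 segment(s) drawn

Start position: (5, -4)
Final position: (-8.6, -4.695)
Distance = 13.618; >= 1e-6 -> NOT closed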